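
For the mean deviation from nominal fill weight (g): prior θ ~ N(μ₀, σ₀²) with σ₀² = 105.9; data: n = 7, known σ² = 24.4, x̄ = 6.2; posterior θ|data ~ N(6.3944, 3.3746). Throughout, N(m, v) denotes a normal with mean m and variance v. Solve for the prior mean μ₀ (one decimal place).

The posterior mean is a precision-weighted average: μ_n = (τ₀μ₀ + τ_data·x̄)/(τ₀+τ_data), with τ₀=1/σ₀² and τ_data=n/σ².
Here τ₀ = 1/105.9 = 0.009443 and τ_data = 7/24.4 = 0.286885, so τ_n = 0.296328.
Rearranging for μ₀: μ₀ = (μ_n·τ_n − τ_data·x̄)/τ₀ = (6.3944·0.296328 − 0.286885·6.2) / 0.009443 = 0.116153/0.009443 ≈ 12.3.

μ₀ = 12.3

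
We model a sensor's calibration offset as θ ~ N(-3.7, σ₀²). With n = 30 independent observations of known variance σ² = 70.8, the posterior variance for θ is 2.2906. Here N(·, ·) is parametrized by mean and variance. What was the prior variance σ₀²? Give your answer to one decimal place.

For the Normal–Normal model with known σ², precisions add: τ_n = τ₀ + n/σ².
So 1/σ₀² = 1/2.2906 − 30/70.8 = 0.436567 − 0.423729 = 0.012838.
Hence σ₀² = 1/0.012838 ≈ 77.9.

σ₀² = 77.9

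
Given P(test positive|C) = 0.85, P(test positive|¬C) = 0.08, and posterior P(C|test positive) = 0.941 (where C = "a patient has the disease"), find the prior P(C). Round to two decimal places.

Bayes' rule in odds form gives O(C|E) = O(C)·[P(E|C)/P(E|¬C)], hence O(C) = O(C|E)/LR.
Posterior odds = 0.941/(1−0.941) = 15.9492. LR = 0.85/0.08 = 10.6250.
Prior odds = 15.9492/10.6250 = 1.5011, so P(C) = 1.5011/(1+1.5011) ≈ 0.60.

P(C) = 0.60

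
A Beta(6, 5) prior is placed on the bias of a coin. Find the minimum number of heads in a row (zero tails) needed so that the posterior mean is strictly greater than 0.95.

k = 90

After k heads and 0 tails the posterior is Beta(6+k, 5), with mean (6+k)/(6+5+k).
Set (6+k)/(11+k) > 0.95 and solve: k > (0.95·11 − 6)/(1 − 0.95) = 89.000.
The smallest integer exceeding 89.000 is 90, and checking k=90: (96)/(101) = 0.9505 > 0.95.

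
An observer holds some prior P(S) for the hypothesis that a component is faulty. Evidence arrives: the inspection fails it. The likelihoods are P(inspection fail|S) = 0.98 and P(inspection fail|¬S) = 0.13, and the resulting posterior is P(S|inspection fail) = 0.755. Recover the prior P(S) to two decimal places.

P(S) = 0.29

Bayes' rule in odds form gives O(S|E) = O(S)·[P(E|S)/P(E|¬S)], hence O(S) = O(S|E)/LR.
Posterior odds = 0.755/(1−0.755) = 3.0816. LR = 0.98/0.13 = 7.5385.
Prior odds = 3.0816/7.5385 = 0.4088, so P(S) = 0.4088/(1+0.4088) ≈ 0.29.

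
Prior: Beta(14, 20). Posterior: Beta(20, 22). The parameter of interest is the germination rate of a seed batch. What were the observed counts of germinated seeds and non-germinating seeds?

6 germinated seeds and 2 non-germinating seeds

Beta is conjugate to the binomial likelihood: posterior = Beta(a+s, b+f).
So s = 20 − 14 = 6 and f = 22 − 20 = 2.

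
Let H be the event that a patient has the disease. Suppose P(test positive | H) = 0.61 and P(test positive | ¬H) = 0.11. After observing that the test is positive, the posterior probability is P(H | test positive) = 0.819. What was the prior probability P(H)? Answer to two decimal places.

In odds form, posterior odds = prior odds × likelihood ratio, so prior odds = posterior odds ÷ LR.
Posterior odds = 0.819/(1−0.819) = 4.5249. LR = 0.61/0.11 = 5.5455.
Prior odds = 4.5249/5.5455 = 0.8160, so P(H) = 0.8160/(1+0.8160) ≈ 0.45.

P(H) = 0.45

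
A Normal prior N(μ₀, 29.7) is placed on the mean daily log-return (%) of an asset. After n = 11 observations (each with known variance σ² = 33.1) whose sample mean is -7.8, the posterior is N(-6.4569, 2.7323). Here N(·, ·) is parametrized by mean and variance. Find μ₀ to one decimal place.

μ₀ = 6.8

With known observation variance, the Normal–Normal posterior has precision τ_n = τ₀ + n/σ² and mean μ_n = (τ₀μ₀ + (n/σ²)x̄)/τ_n.
Here τ₀ = 1/29.7 = 0.033670 and τ_data = 11/33.1 = 0.332326, so τ_n = 0.365996.
Rearranging for μ₀: μ₀ = (μ_n·τ_n − τ_data·x̄)/τ₀ = (-6.4569·0.365996 − 0.332326·-7.8) / 0.033670 = 0.228943/0.033670 ≈ 6.8.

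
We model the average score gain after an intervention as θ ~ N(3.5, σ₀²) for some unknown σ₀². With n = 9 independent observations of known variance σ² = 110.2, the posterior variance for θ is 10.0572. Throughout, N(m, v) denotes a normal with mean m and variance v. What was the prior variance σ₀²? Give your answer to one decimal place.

For the Normal–Normal model with known σ², precisions add: τ_n = τ₀ + n/σ².
So 1/σ₀² = 1/10.0572 − 9/110.2 = 0.099431 − 0.081670 = 0.017761.
Hence σ₀² = 1/0.017761 ≈ 56.3.

σ₀² = 56.3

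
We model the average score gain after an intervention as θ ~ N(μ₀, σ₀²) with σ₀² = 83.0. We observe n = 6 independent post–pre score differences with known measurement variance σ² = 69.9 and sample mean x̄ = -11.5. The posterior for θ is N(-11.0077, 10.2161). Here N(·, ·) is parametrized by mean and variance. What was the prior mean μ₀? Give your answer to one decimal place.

μ₀ = -7.5

With known observation variance, the Normal–Normal posterior has precision τ_n = τ₀ + n/σ² and mean μ_n = (τ₀μ₀ + (n/σ²)x̄)/τ_n.
Here τ₀ = 1/83.0 = 0.012048 and τ_data = 6/69.9 = 0.085837, so τ_n = 0.097885.
Rearranging for μ₀: μ₀ = (μ_n·τ_n − τ_data·x̄)/τ₀ = (-11.0077·0.097885 − 0.085837·-11.5) / 0.012048 = -0.090363/0.012048 ≈ -7.5.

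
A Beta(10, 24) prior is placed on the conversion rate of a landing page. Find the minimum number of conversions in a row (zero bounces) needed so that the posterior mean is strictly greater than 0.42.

k = 8

After k conversions and 0 bounces the posterior is Beta(10+k, 24), with mean (10+k)/(10+24+k).
Set (10+k)/(34+k) > 0.42 and solve: k > (0.42·34 − 10)/(1 − 0.42) = 7.379.
The smallest integer exceeding 7.379 is 8, and checking k=8: (18)/(42) = 0.4286 > 0.42.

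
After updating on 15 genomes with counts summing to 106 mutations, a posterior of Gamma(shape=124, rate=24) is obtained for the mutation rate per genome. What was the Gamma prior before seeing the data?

Gamma(shape=18, rate=9)

Gamma–Poisson conjugacy: posterior shape = α + Σxᵢ, posterior rate = β + n.
So α = 124 − 106 = 18 and β = 24 − 15 = 9.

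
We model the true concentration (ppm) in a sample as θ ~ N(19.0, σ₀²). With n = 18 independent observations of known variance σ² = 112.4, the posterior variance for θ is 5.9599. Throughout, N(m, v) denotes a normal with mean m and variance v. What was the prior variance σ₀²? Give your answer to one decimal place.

σ₀² = 130.8

For the Normal–Normal model with known σ², precisions add: τ_n = τ₀ + n/σ².
So 1/σ₀² = 1/5.9599 − 18/112.4 = 0.167788 − 0.160142 = 0.007646.
Hence σ₀² = 1/0.007646 ≈ 130.8.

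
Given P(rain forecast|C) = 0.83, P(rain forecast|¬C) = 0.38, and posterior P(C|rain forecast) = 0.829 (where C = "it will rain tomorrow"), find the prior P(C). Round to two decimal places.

In odds form, posterior odds = prior odds × likelihood ratio, so prior odds = posterior odds ÷ LR.
Posterior odds = 0.829/(1−0.829) = 4.8480. LR = 0.83/0.38 = 2.1842.
Prior odds = 4.8480/2.1842 = 2.2196, so P(C) = 2.2196/(1+2.2196) ≈ 0.69.

P(C) = 0.69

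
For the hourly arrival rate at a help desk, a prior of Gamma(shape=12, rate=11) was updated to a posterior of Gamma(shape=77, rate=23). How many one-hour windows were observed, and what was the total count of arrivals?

A Gamma(α, β) prior (rate parametrization) on a Poisson rate with n observations summing to S gives posterior Gamma(α+S, β+n).
Matching: Σxᵢ = 77 − 12 = 65 and n = 23 − 11 = 12.

n = 12 one-hour windows with total 65 arrivals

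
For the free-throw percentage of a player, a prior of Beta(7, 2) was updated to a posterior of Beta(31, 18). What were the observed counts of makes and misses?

24 makes and 16 misses

A Beta(a, b) prior with s successes and f failures in binomial data gives a Beta(a+s, b+f) posterior.
So s = 31 − 7 = 24 and f = 18 − 2 = 16.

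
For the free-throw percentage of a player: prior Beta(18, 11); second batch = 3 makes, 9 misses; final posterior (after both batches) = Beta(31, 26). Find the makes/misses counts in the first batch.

Sequential conjugate updates are equivalent to a single update on the pooled data, so total successes = posterior α − prior α and total failures = posterior β − prior β.
Total across both batches: 31−18=13 makes, 26−11=15 misses.
Subtract the second batch: 13−3=10 makes and 15−9=6 misses.

10 makes and 6 misses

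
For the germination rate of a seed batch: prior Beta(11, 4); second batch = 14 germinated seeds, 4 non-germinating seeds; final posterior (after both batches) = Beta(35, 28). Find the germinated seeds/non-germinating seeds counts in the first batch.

Sequential conjugate updates are equivalent to a single update on the pooled data, so total successes = posterior α − prior α and total failures = posterior β − prior β.
Total across both batches: 35−11=24 germinated seeds, 28−4=24 non-germinating seeds.
Subtract the second batch: 24−14=10 germinated seeds and 24−4=20 non-germinating seeds.

10 germinated seeds and 20 non-germinating seeds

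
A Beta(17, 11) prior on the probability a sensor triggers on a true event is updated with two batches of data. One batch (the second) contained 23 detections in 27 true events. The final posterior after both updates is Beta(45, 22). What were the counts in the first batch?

5 detections and 7 misses

Because Beta–binomial updating is additive in the counts, the combined data contributed (α_post−α_prior, β_post−β_prior) successes and failures.
Total across both batches: 45−17=28 detections, 22−11=11 misses.
Subtract the second batch: 28−23=5 detections and 11−4=7 misses.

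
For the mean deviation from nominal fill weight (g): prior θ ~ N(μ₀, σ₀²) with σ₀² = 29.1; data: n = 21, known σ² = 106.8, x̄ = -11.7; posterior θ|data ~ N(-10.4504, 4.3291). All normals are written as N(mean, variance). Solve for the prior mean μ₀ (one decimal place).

μ₀ = -3.3

With known observation variance, the Normal–Normal posterior has precision τ_n = τ₀ + n/σ² and mean μ_n = (τ₀μ₀ + (n/σ²)x̄)/τ_n.
Here τ₀ = 1/29.1 = 0.034364 and τ_data = 21/106.8 = 0.196629, so τ_n = 0.230993.
Rearranging for μ₀: μ₀ = (μ_n·τ_n − τ_data·x̄)/τ₀ = (-10.4504·0.230993 − 0.196629·-11.7) / 0.034364 = -0.113410/0.034364 ≈ -3.3.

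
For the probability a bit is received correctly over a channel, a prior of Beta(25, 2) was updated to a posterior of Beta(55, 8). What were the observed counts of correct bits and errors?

Under Beta–binomial conjugacy the posterior parameters are (α+s, β+f).
Match parameters: s=55−25=30, f=8−2=6.

30 correct bits and 6 errors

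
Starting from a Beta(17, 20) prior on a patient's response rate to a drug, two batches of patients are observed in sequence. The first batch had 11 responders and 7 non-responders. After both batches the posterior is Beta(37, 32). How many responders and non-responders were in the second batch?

Sequential conjugate updates are equivalent to a single update on the pooled data, so total successes = posterior α − prior α and total failures = posterior β − prior β.
Total across both batches: 37−17=20 responders, 32−20=12 non-responders.
Subtract the first batch: 20−11=9 responders and 12−7=5 non-responders.

9 responders and 5 non-responders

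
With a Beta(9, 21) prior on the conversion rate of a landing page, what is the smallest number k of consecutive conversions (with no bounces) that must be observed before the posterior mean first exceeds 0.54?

k = 16

After k conversions and 0 bounces the posterior is Beta(9+k, 21), with mean (9+k)/(9+21+k).
Set (9+k)/(30+k) > 0.54 and solve: k > (0.54·30 − 9)/(1 − 0.54) = 15.652.
The smallest integer exceeding 15.652 is 16.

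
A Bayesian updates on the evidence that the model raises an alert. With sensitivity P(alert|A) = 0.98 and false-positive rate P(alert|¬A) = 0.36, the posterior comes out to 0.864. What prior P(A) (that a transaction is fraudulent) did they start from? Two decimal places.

P(A) = 0.70

Bayes' rule in odds form gives O(A|E) = O(A)·[P(E|A)/P(E|¬A)], hence O(A) = O(A|E)/LR.
Posterior odds = 0.864/(1−0.864) = 6.3529. LR = 0.98/0.36 = 2.7222.
Prior odds = 6.3529/2.7222 = 2.3337, so P(A) = 2.3337/(1+2.3337) ≈ 0.70.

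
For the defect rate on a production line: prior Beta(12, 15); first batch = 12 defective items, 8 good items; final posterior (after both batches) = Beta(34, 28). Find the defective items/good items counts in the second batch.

Sequential conjugate updates are equivalent to a single update on the pooled data, so total successes = posterior α − prior α and total failures = posterior β − prior β.
Total across both batches: 34−12=22 defective items, 28−15=13 good items.
Subtract the first batch: 22−12=10 defective items and 13−8=5 good items.

10 defective items and 5 good items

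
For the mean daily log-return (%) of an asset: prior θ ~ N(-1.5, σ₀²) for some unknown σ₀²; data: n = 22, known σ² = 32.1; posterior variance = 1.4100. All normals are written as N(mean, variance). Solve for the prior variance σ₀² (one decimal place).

σ₀² = 41.9

Posterior precision equals prior precision plus data precision: 1/σ_n² = 1/σ₀² + n/σ².
So 1/σ₀² = 1/1.4100 − 22/32.1 = 0.709220 − 0.685358 = 0.023862.
Hence σ₀² = 1/0.023862 ≈ 41.9.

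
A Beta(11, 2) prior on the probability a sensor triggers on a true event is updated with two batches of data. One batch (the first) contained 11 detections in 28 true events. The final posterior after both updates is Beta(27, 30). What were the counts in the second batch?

Sequential conjugate updates are equivalent to a single update on the pooled data, so total successes = posterior α − prior α and total failures = posterior β − prior β.
Total across both batches: 27−11=16 detections, 30−2=28 misses.
Subtract the first batch: 16−11=5 detections and 28−17=11 misses.

5 detections and 11 misses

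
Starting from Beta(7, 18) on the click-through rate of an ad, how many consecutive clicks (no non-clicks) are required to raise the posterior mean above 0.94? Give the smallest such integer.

k = 276

After k clicks and 0 non-clicks the posterior is Beta(7+k, 18), with mean (7+k)/(7+18+k).
Set (7+k)/(25+k) > 0.94 and solve: k > (0.94·25 − 7)/(1 − 0.94) = 275.000.
The smallest integer exceeding 275.000 is 276, and checking k=276: (283)/(301) = 0.9402 > 0.94.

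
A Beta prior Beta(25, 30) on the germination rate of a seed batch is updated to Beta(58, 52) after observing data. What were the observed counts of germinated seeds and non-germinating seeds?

Beta is conjugate to the binomial likelihood: posterior = Beta(α+s, β+f).
Match parameters: s=58−25=33, f=52−30=22.

33 germinated seeds and 22 non-germinating seeds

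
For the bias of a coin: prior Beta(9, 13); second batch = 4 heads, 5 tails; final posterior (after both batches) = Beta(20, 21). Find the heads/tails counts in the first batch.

7 heads and 3 tails

Sequential conjugate updates are equivalent to a single update on the pooled data, so total successes = posterior α − prior α and total failures = posterior β − prior β.
Total across both batches: 20−9=11 heads, 21−13=8 tails.
Subtract the second batch: 11−4=7 heads and 8−5=3 tails.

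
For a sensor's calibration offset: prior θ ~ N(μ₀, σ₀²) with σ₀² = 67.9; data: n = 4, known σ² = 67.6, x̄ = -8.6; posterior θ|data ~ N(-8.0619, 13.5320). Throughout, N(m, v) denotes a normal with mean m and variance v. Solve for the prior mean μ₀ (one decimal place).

μ₀ = -5.9

With known observation variance, the Normal–Normal posterior has precision τ_n = τ₀ + n/σ² and mean μ_n = (τ₀μ₀ + (n/σ²)x̄)/τ_n.
Here τ₀ = 1/67.9 = 0.014728 and τ_data = 4/67.6 = 0.059172, so τ_n = 0.073900.
Rearranging for μ₀: μ₀ = (μ_n·τ_n − τ_data·x̄)/τ₀ = (-8.0619·0.073900 − 0.059172·-8.6) / 0.014728 = -0.086895/0.014728 ≈ -5.9.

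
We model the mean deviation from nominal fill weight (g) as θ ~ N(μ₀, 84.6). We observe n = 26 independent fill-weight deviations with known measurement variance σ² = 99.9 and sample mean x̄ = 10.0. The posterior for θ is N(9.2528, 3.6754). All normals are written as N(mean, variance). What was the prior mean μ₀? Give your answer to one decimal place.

μ₀ = -7.2

With known observation variance, the Normal–Normal posterior has precision τ_n = τ₀ + n/σ² and mean μ_n = (τ₀μ₀ + (n/σ²)x̄)/τ_n.
Here τ₀ = 1/84.6 = 0.011820 and τ_data = 26/99.9 = 0.260260, so τ_n = 0.272080.
Rearranging for μ₀: μ₀ = (μ_n·τ_n − τ_data·x̄)/τ₀ = (9.2528·0.272080 − 0.260260·10.0) / 0.011820 = -0.085098/0.011820 ≈ -7.2.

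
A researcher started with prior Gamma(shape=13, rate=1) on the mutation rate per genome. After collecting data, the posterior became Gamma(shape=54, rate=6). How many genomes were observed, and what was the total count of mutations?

n = 5 genomes with total 41 mutations

A Gamma(α, β) prior (rate parametrization) on a Poisson rate with n observations summing to S gives posterior Gamma(α+S, β+n).
Matching: Σxᵢ = 54 − 13 = 41 and n = 6 − 1 = 5.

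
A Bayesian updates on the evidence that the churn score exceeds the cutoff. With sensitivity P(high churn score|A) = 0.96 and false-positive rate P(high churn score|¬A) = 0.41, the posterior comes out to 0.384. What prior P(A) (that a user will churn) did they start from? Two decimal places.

P(A) = 0.21

In odds form, posterior odds = prior odds × likelihood ratio, so prior odds = posterior odds ÷ LR.
Posterior odds = 0.384/(1−0.384) = 0.6234. LR = 0.96/0.41 = 2.3415.
Prior odds = 0.6234/2.3415 = 0.2662, so P(A) = 0.2662/(1+0.2662) ≈ 0.21.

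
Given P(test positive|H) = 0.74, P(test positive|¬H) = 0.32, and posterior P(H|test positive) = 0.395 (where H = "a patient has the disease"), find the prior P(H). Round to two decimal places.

P(H) = 0.22

In odds form, posterior odds = prior odds × likelihood ratio, so prior odds = posterior odds ÷ LR.
Posterior odds = 0.395/(1−0.395) = 0.6529. LR = 0.74/0.32 = 2.3125.
Prior odds = 0.6529/2.3125 = 0.2823, so P(H) = 0.2823/(1+0.2823) ≈ 0.22.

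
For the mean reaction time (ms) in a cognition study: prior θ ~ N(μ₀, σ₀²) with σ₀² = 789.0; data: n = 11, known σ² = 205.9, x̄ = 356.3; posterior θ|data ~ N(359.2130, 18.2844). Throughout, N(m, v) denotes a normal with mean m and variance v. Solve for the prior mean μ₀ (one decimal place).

With known observation variance, the Normal–Normal posterior has precision τ_n = τ₀ + n/σ² and mean μ_n = (τ₀μ₀ + (n/σ²)x̄)/τ_n.
Here τ₀ = 1/789.0 = 0.001267 and τ_data = 11/205.9 = 0.053424, so τ_n = 0.054691.
Rearranging for μ₀: μ₀ = (μ_n·τ_n − τ_data·x̄)/τ₀ = (359.2130·0.054691 − 0.053424·356.3) / 0.001267 = 0.610747/0.001267 ≈ 482.0.

μ₀ = 482.0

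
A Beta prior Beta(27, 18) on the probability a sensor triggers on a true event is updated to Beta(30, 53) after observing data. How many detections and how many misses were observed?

Under Beta–binomial conjugacy the posterior parameters are (α+s, β+f).
Match parameters: s=30−27=3, f=53−18=35.

3 detections and 35 misses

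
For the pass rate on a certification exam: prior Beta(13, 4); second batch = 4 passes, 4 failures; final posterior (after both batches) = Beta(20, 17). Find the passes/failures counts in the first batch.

Sequential conjugate updates are equivalent to a single update on the pooled data, so total successes = posterior α − prior α and total failures = posterior β − prior β.
Total across both batches: 20−13=7 passes, 17−4=13 failures.
Subtract the second batch: 7−4=3 passes and 13−4=9 failures.

3 passes and 9 failures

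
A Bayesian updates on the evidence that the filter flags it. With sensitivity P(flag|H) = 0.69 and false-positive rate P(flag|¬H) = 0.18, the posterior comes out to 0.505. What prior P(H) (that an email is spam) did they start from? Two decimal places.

Bayes' rule in odds form gives O(H|E) = O(H)·[P(E|H)/P(E|¬H)], hence O(H) = O(H|E)/LR.
Posterior odds = 0.505/(1−0.505) = 1.0202. LR = 0.69/0.18 = 3.8333.
Prior odds = 1.0202/3.8333 = 0.2661, so P(H) = 0.2661/(1+0.2661) ≈ 0.21.

P(H) = 0.21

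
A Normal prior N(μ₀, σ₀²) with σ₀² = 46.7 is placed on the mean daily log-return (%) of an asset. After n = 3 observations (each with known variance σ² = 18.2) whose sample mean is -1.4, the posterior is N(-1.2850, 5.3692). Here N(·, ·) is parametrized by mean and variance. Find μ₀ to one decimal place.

The posterior mean is a precision-weighted average: μ_n = (τ₀μ₀ + τ_data·x̄)/(τ₀+τ_data), with τ₀=1/σ₀² and τ_data=n/σ².
Here τ₀ = 1/46.7 = 0.021413 and τ_data = 3/18.2 = 0.164835, so τ_n = 0.186248.
Rearranging for μ₀: μ₀ = (μ_n·τ_n − τ_data·x̄)/τ₀ = (-1.2850·0.186248 − 0.164835·-1.4) / 0.021413 = -0.008560/0.021413 ≈ -0.4.

μ₀ = -0.4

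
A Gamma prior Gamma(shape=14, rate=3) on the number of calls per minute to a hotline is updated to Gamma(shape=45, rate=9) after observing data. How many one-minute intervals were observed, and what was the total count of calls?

n = 6 one-minute intervals with total 31 calls

A Gamma(α, β) prior (rate parametrization) on a Poisson rate with n observations summing to S gives posterior Gamma(α+S, β+n).
Matching: Σxᵢ = 45 − 14 = 31 and n = 9 − 3 = 6.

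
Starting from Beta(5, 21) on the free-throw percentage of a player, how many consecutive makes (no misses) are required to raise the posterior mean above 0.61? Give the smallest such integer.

After k makes and 0 misses the posterior is Beta(5+k, 21), with mean (5+k)/(5+21+k).
Set (5+k)/(26+k) > 0.61 and solve: k > (0.61·26 − 5)/(1 − 0.61) = 27.846.
The smallest integer exceeding 27.846 is 28, and checking k=28: (33)/(54) = 0.6111 > 0.61.

k = 28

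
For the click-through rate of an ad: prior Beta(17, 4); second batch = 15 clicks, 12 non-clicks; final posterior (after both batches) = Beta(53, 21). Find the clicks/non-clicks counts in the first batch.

21 clicks and 5 non-clicks

Sequential conjugate updates are equivalent to a single update on the pooled data, so total successes = posterior α − prior α and total failures = posterior β − prior β.
Total across both batches: 53−17=36 clicks, 21−4=17 non-clicks.
Subtract the second batch: 36−15=21 clicks and 17−12=5 non-clicks.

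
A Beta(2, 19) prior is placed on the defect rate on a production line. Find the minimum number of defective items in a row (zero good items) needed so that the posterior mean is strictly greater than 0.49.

After k defective items and 0 good items the posterior is Beta(2+k, 19), with mean (2+k)/(2+19+k).
Set (2+k)/(21+k) > 0.49 and solve: k > (0.49·21 − 2)/(1 − 0.49) = 16.255.
The smallest integer exceeding 16.255 is 17, and checking k=17: (19)/(38) = 0.5000 > 0.49.

k = 17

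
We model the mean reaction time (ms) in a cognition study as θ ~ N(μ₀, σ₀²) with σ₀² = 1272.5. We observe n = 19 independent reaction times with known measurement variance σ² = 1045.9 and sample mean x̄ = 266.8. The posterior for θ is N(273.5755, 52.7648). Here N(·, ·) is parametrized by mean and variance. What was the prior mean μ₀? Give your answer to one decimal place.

With known observation variance, the Normal–Normal posterior has precision τ_n = τ₀ + n/σ² and mean μ_n = (τ₀μ₀ + (n/σ²)x̄)/τ_n.
Here τ₀ = 1/1272.5 = 0.000786 and τ_data = 19/1045.9 = 0.018166, so τ_n = 0.018952.
Rearranging for μ₀: μ₀ = (μ_n·τ_n − τ_data·x̄)/τ₀ = (273.5755·0.018952 − 0.018166·266.8) / 0.000786 = 0.338114/0.000786 ≈ 430.2.

μ₀ = 430.2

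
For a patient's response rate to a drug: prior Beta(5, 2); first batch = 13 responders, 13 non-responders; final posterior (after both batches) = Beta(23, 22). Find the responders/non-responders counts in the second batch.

Sequential conjugate updates are equivalent to a single update on the pooled data, so total successes = posterior α − prior α and total failures = posterior β − prior β.
Total across both batches: 23−5=18 responders, 22−2=20 non-responders.
Subtract the first batch: 18−13=5 responders and 20−13=7 non-responders.

5 responders and 7 non-responders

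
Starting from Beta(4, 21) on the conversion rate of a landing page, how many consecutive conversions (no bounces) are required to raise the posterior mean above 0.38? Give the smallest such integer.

k = 9

After k conversions and 0 bounces the posterior is Beta(4+k, 21), with mean (4+k)/(4+21+k).
Set (4+k)/(25+k) > 0.38 and solve: k > (0.38·25 − 4)/(1 − 0.38) = 8.871.
The smallest integer exceeding 8.871 is 9.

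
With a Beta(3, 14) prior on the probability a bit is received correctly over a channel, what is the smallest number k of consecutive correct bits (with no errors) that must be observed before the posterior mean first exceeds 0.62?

After k correct bits and 0 errors the posterior is Beta(3+k, 14), with mean (3+k)/(3+14+k).
Set (3+k)/(17+k) > 0.62 and solve: k > (0.62·17 − 3)/(1 − 0.62) = 19.842.
The smallest integer exceeding 19.842 is 20.

k = 20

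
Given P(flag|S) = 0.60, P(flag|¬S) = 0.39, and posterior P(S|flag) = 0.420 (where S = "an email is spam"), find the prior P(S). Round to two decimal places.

In odds form, posterior odds = prior odds × likelihood ratio, so prior odds = posterior odds ÷ LR.
Posterior odds = 0.420/(1−0.420) = 0.7241. LR = 0.60/0.39 = 1.5385.
Prior odds = 0.7241/1.5385 = 0.4707, so P(S) = 0.4707/(1+0.4707) ≈ 0.32.

P(S) = 0.32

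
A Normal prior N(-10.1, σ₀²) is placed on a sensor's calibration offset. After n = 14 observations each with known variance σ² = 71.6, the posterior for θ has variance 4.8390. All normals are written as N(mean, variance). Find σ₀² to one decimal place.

σ₀² = 89.9

For the Normal–Normal model with known σ², precisions add: τ_n = τ₀ + n/σ².
So 1/σ₀² = 1/4.8390 − 14/71.6 = 0.206654 − 0.195531 = 0.011123.
Hence σ₀² = 1/0.011123 ≈ 89.9.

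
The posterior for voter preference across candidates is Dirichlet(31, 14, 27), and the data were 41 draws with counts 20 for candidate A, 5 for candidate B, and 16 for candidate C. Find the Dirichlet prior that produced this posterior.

Dirichlet(11, 9, 11)

For a Dirichlet(α) prior with multinomial counts c, the posterior is Dirichlet(α + c) componentwise.
Subtract each count from the matching posterior parameter: 31−20=11, 14−5=9, 27−16=11.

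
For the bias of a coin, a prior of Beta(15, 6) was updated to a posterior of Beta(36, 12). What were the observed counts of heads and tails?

Under Beta–binomial conjugacy the posterior parameters are (α+s, β+f).
So s = 36 − 15 = 21 and f = 12 − 6 = 6.

21 heads and 6 tails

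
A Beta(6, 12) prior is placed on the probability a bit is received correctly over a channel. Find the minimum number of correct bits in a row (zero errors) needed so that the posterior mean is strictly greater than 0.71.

k = 24

After k correct bits and 0 errors the posterior is Beta(6+k, 12), with mean (6+k)/(6+12+k).
Set (6+k)/(18+k) > 0.71 and solve: k > (0.71·18 − 6)/(1 − 0.71) = 23.379.
The smallest integer exceeding 23.379 is 24.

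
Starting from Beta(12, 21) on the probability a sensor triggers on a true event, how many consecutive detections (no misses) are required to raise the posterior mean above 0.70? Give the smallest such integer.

k = 38

After k detections and 0 misses the posterior is Beta(12+k, 21), with mean (12+k)/(12+21+k).
Set (12+k)/(33+k) > 0.70 and solve: k > (0.70·33 − 12)/(1 − 0.70) = 37.000.
The smallest integer exceeding 37.000 is 38, and checking k=38: (50)/(71) = 0.7042 > 0.70.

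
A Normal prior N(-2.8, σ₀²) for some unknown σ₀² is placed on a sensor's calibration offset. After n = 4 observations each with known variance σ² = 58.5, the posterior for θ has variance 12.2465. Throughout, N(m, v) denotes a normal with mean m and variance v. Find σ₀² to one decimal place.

For the Normal–Normal model with known σ², precisions add: τ_n = τ₀ + n/σ².
So 1/σ₀² = 1/12.2465 − 4/58.5 = 0.081656 − 0.068376 = 0.013280.
Hence σ₀² = 1/0.013280 ≈ 75.3.

σ₀² = 75.3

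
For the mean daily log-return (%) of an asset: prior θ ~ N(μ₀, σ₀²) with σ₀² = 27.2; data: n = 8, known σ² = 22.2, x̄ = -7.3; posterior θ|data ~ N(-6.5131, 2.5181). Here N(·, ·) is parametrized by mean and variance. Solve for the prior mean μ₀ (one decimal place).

μ₀ = 1.2

The posterior mean is a precision-weighted average: μ_n = (τ₀μ₀ + τ_data·x̄)/(τ₀+τ_data), with τ₀=1/σ₀² and τ_data=n/σ².
Here τ₀ = 1/27.2 = 0.036765 and τ_data = 8/22.2 = 0.360360, so τ_n = 0.397125.
Rearranging for μ₀: μ₀ = (μ_n·τ_n − τ_data·x̄)/τ₀ = (-6.5131·0.397125 − 0.360360·-7.3) / 0.036765 = 0.044113/0.036765 ≈ 1.2.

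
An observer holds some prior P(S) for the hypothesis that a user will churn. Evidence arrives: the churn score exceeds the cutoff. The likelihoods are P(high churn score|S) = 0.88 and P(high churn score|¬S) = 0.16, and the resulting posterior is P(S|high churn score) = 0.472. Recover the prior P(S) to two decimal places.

In odds form, posterior odds = prior odds × likelihood ratio, so prior odds = posterior odds ÷ LR.
Posterior odds = 0.472/(1−0.472) = 0.8939. LR = 0.88/0.16 = 5.5000.
Prior odds = 0.8939/5.5000 = 0.1625, so P(S) = 0.1625/(1+0.1625) ≈ 0.14.

P(S) = 0.14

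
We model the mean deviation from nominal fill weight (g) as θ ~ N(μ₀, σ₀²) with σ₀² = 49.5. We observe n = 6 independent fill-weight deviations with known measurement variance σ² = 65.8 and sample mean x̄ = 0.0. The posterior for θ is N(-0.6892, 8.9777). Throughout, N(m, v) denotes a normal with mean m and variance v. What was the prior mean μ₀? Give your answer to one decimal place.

μ₀ = -3.8

With known observation variance, the Normal–Normal posterior has precision τ_n = τ₀ + n/σ² and mean μ_n = (τ₀μ₀ + (n/σ²)x̄)/τ_n.
Here τ₀ = 1/49.5 = 0.020202 and τ_data = 6/65.8 = 0.091185, so τ_n = 0.111387.
Rearranging for μ₀: μ₀ = (μ_n·τ_n − τ_data·x̄)/τ₀ = (-0.6892·0.111387 − 0.091185·0.0) / 0.020202 = -0.076768/0.020202 ≈ -3.8.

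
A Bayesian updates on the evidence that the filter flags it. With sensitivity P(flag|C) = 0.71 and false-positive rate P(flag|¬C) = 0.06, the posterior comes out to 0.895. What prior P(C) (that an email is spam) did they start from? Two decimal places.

In odds form, posterior odds = prior odds × likelihood ratio, so prior odds = posterior odds ÷ LR.
Posterior odds = 0.895/(1−0.895) = 8.5238. LR = 0.71/0.06 = 11.8333.
Prior odds = 8.5238/11.8333 = 0.7203, so P(C) = 0.7203/(1+0.7203) ≈ 0.42.

P(C) = 0.42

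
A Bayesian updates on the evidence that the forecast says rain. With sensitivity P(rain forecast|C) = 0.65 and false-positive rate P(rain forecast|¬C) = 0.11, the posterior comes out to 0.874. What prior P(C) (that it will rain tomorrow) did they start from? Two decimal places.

In odds form, posterior odds = prior odds × likelihood ratio, so prior odds = posterior odds ÷ LR.
Posterior odds = 0.874/(1−0.874) = 6.9365. LR = 0.65/0.11 = 5.9091.
Prior odds = 6.9365/5.9091 = 1.1739, so P(C) = 1.1739/(1+1.1739) ≈ 0.54.

P(C) = 0.54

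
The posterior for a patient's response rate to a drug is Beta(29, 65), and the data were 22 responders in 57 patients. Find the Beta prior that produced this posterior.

Beta(7, 30)

A Beta(α, β) prior with s successes and f failures in binomial data gives a Beta(α+s, β+f) posterior.
So α = 29 − 22 = 7 and β = 65 − 35 = 30.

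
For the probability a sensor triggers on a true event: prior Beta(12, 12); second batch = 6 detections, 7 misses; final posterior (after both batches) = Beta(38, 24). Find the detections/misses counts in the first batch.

20 detections and 5 misses

Because Beta–binomial updating is additive in the counts, the combined data contributed (α_post−α_prior, β_post−β_prior) successes and failures.
Total across both batches: 38−12=26 detections, 24−12=12 misses.
Subtract the second batch: 26−6=20 detections and 12−7=5 misses.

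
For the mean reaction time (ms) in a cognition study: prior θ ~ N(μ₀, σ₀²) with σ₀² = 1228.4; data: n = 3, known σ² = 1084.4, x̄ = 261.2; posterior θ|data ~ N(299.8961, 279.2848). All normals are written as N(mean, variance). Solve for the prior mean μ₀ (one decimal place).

With known observation variance, the Normal–Normal posterior has precision τ_n = τ₀ + n/σ² and mean μ_n = (τ₀μ₀ + (n/σ²)x̄)/τ_n.
Here τ₀ = 1/1228.4 = 0.000814 and τ_data = 3/1084.4 = 0.002767, so τ_n = 0.003581.
Rearranging for μ₀: μ₀ = (μ_n·τ_n − τ_data·x̄)/τ₀ = (299.8961·0.003581 − 0.002767·261.2) / 0.000814 = 0.351188/0.000814 ≈ 431.4.

μ₀ = 431.4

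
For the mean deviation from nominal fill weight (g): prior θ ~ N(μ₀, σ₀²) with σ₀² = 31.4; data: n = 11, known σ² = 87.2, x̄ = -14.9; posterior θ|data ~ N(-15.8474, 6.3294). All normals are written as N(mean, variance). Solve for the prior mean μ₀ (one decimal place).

The posterior mean is a precision-weighted average: μ_n = (τ₀μ₀ + τ_data·x̄)/(τ₀+τ_data), with τ₀=1/σ₀² and τ_data=n/σ².
Here τ₀ = 1/31.4 = 0.031847 and τ_data = 11/87.2 = 0.126147, so τ_n = 0.157994.
Rearranging for μ₀: μ₀ = (μ_n·τ_n − τ_data·x̄)/τ₀ = (-15.8474·0.157994 − 0.126147·-14.9) / 0.031847 = -0.624204/0.031847 ≈ -19.6.

μ₀ = -19.6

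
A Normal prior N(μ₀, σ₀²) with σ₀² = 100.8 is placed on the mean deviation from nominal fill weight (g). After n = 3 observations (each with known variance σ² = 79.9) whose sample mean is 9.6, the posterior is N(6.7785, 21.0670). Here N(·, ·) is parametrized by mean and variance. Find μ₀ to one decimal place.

With known observation variance, the Normal–Normal posterior has precision τ_n = τ₀ + n/σ² and mean μ_n = (τ₀μ₀ + (n/σ²)x̄)/τ_n.
Here τ₀ = 1/100.8 = 0.009921 and τ_data = 3/79.9 = 0.037547, so τ_n = 0.047468.
Rearranging for μ₀: μ₀ = (μ_n·τ_n − τ_data·x̄)/τ₀ = (6.7785·0.047468 − 0.037547·9.6) / 0.009921 = -0.038689/0.009921 ≈ -3.9.

μ₀ = -3.9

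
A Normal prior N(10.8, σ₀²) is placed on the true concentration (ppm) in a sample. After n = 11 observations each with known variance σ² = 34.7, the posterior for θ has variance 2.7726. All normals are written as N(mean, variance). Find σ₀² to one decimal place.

σ₀² = 22.9

For the Normal–Normal model with known σ², precisions add: τ_n = τ₀ + n/σ².
So 1/σ₀² = 1/2.7726 − 11/34.7 = 0.360672 − 0.317003 = 0.043669.
Hence σ₀² = 1/0.043669 ≈ 22.9.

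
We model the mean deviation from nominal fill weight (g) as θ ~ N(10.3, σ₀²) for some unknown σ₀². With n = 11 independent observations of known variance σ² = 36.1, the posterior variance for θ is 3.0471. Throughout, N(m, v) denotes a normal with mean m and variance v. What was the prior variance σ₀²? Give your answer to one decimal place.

Posterior precision equals prior precision plus data precision: 1/σ_n² = 1/σ₀² + n/σ².
So 1/σ₀² = 1/3.0471 − 11/36.1 = 0.328181 − 0.304709 = 0.023472.
Hence σ₀² = 1/0.023472 ≈ 42.6.

σ₀² = 42.6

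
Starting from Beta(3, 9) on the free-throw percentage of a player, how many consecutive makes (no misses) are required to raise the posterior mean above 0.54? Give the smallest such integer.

k = 8

After k makes and 0 misses the posterior is Beta(3+k, 9), with mean (3+k)/(3+9+k).
Set (3+k)/(12+k) > 0.54 and solve: k > (0.54·12 − 3)/(1 − 0.54) = 7.565.
The smallest integer exceeding 7.565 is 8.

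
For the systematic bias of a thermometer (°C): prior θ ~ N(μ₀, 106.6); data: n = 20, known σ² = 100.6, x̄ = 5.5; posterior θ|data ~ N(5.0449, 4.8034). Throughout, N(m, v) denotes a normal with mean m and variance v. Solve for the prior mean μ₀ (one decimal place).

The posterior mean is a precision-weighted average: μ_n = (τ₀μ₀ + τ_data·x̄)/(τ₀+τ_data), with τ₀=1/σ₀² and τ_data=n/σ².
Here τ₀ = 1/106.6 = 0.009381 and τ_data = 20/100.6 = 0.198807, so τ_n = 0.208188.
Rearranging for μ₀: μ₀ = (μ_n·τ_n − τ_data·x̄)/τ₀ = (5.0449·0.208188 − 0.198807·5.5) / 0.009381 = -0.043151/0.009381 ≈ -4.6.

μ₀ = -4.6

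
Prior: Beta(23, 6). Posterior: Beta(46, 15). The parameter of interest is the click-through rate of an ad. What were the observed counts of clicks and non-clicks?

A Beta(α, β) prior with s successes and f failures in binomial data gives a Beta(α+s, β+f) posterior.
So s = 46 − 23 = 23 and f = 15 − 6 = 9.

23 clicks and 9 non-clicks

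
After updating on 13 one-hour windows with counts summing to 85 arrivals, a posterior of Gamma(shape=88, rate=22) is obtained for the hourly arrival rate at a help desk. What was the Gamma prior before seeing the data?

Gamma(shape=3, rate=9)

A Gamma(α, β) prior (rate parametrization) on a Poisson rate with n observations summing to S gives posterior Gamma(α+S, β+n).
So α = 88 − 85 = 3 and β = 22 − 13 = 9.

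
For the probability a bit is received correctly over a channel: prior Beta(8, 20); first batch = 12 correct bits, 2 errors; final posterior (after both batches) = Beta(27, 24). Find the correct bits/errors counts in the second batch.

Sequential conjugate updates are equivalent to a single update on the pooled data, so total successes = posterior α − prior α and total failures = posterior β − prior β.
Total across both batches: 27−8=19 correct bits, 24−20=4 errors.
Subtract the first batch: 19−12=7 correct bits and 4−2=2 errors.

7 correct bits and 2 errors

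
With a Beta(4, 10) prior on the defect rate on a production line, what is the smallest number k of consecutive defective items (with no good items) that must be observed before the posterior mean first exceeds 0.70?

After k defective items and 0 good items the posterior is Beta(4+k, 10), with mean (4+k)/(4+10+k).
Set (4+k)/(14+k) > 0.70 and solve: k > (0.70·14 − 4)/(1 − 0.70) = 19.333.
The smallest integer exceeding 19.333 is 20, and checking k=20: (24)/(34) = 0.7059 > 0.70.

k = 20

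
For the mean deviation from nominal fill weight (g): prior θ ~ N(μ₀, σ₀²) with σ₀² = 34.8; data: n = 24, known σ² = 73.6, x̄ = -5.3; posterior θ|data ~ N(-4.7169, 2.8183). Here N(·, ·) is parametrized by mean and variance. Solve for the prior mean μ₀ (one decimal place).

The posterior mean is a precision-weighted average: μ_n = (τ₀μ₀ + τ_data·x̄)/(τ₀+τ_data), with τ₀=1/σ₀² and τ_data=n/σ².
Here τ₀ = 1/34.8 = 0.028736 and τ_data = 24/73.6 = 0.326087, so τ_n = 0.354823.
Rearranging for μ₀: μ₀ = (μ_n·τ_n − τ_data·x̄)/τ₀ = (-4.7169·0.354823 − 0.326087·-5.3) / 0.028736 = 0.054596/0.028736 ≈ 1.9.

μ₀ = 1.9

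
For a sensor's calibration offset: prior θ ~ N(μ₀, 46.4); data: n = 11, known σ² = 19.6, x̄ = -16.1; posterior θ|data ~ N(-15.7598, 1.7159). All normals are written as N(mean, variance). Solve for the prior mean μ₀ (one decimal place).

μ₀ = -6.9

The posterior mean is a precision-weighted average: μ_n = (τ₀μ₀ + τ_data·x̄)/(τ₀+τ_data), with τ₀=1/σ₀² and τ_data=n/σ².
Here τ₀ = 1/46.4 = 0.021552 and τ_data = 11/19.6 = 0.561224, so τ_n = 0.582776.
Rearranging for μ₀: μ₀ = (μ_n·τ_n − τ_data·x̄)/τ₀ = (-15.7598·0.582776 − 0.561224·-16.1) / 0.021552 = -0.148727/0.021552 ≈ -6.9.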